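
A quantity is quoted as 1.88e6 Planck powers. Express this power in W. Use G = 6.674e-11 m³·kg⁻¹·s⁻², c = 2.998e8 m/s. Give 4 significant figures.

One Planck power: P_P = c⁵/G = 3.629e52 W.
1.88e6 × 3.629e52 W = 6.822e58 W

6.822e58 W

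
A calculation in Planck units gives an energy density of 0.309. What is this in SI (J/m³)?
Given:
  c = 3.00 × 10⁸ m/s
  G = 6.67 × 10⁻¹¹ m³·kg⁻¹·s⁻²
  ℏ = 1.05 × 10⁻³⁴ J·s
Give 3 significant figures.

1.45 × 10¹¹³ J/m³

One Planck energy density: u_P = c⁷/(ℏG²) = 4.68 × 10¹¹³ J/m³.
0.309 × 4.68 × 10¹¹³ J/m³ = 1.45 × 10¹¹³ J/m³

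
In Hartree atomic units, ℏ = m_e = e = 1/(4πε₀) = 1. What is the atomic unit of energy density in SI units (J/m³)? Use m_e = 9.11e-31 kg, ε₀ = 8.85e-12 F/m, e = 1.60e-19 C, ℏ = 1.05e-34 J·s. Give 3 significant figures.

3.01e13 J/m³

From ℏ = m_e = e = 1/(4πε₀) = 1 the energy density scale is u_au = E_h/a₀³ = m_e⁴e¹⁰/((4πε₀)⁵ℏ⁸).
E_h = 4.38e-18 J
a₀ = 5.26e-11 m
E_h/a₀³ = 3.01e13 J/m³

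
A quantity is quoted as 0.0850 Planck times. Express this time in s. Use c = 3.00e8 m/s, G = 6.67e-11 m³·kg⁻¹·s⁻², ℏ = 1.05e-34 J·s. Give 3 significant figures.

4.56e-45 s

One Planck time: t_P = √(ℏG/c⁵) = 5.37e-44 s.
0.0850 × 5.37e-44 s = 4.56e-45 s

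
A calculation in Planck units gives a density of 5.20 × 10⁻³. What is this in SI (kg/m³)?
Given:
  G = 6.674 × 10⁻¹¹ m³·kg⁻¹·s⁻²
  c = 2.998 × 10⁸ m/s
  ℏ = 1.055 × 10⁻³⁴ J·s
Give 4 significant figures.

2.680 × 10⁹⁴ kg/m³

One Planck density: ρ_P = c⁵/(ℏG²) = 5.154 × 10⁹⁶ kg/m³.
5.20 × 10⁻³ × 5.154 × 10⁹⁶ kg/m³ = 2.680 × 10⁹⁴ kg/m³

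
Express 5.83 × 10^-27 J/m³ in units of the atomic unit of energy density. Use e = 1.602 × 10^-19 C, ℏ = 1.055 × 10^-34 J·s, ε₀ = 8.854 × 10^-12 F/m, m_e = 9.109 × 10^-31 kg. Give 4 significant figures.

1.990 × 10^-40

atomic unit of energy density: u_au = E_h/a₀³ = m_e⁴e¹⁰/((4πε₀)⁵ℏ⁸) = 2.929 × 10^13 J/m³.
5.83 × 10^-27 / 2.929 × 10^13 = 1.990 × 10^-40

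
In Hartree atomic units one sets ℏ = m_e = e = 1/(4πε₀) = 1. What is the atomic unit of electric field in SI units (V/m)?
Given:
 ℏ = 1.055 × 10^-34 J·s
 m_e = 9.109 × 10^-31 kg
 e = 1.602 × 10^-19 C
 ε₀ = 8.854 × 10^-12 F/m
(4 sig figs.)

E_au = E_h/(e a₀) = m_e²e⁵/((4πε₀)³ℏ⁴)
E_h = 4.354 × 10^-18 J
a₀ = 5.297 × 10^-11 m
E_h/(e·a₀) = 5.131 × 10^11 V/m

5.131 × 10^11 V/m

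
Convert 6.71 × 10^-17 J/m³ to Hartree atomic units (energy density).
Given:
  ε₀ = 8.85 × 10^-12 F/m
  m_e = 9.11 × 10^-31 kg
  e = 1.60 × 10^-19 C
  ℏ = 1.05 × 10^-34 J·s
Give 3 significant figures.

atomic unit of energy density: u_au = E_h/a₀³ = m_e⁴e¹⁰/((4πε₀)⁵ℏ⁸) = 3.01 × 10^13 J/m³.
6.71 × 10^-17 / 3.01 × 10^13 = 2.23 × 10^-30

2.23 × 10^-30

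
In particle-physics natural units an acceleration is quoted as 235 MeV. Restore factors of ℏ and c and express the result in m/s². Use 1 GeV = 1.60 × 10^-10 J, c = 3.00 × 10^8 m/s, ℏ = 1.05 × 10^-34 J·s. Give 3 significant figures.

Acceleration is [L]/[T]² = c·[E]/ℏ.
1 GeV → c/ℏ × (1 GeV in J) = 4.57 × 10^32 m/s².
Convert the energy scale: 235 MeV = 0.235 GeV.
Result: 0.235 × 4.57 × 10^32 = 1.07 × 10^32 m/s².

1.07 × 10^32 m/s²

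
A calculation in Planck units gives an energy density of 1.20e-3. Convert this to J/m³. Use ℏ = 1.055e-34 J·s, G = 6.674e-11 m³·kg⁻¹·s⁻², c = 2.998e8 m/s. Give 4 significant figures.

One Planck energy density: u_P = c⁷/(ℏG²) = 4.632e113 J/m³.
1.20e-3 × 4.632e113 J/m³ = 5.559e110 J/m³

5.559e110 J/m³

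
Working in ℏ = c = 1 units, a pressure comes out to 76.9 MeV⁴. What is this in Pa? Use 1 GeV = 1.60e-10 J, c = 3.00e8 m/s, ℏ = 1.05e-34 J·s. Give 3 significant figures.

1.61e27 Pa

Pressure is [E]/[L]³ = [E]⁴/(ℏc)³.
1 GeV⁴ → 1/(ℏc)³ × (1 GeV in J)⁴ = 2.10e37 Pa.
Convert the energy scale: 76.9 MeV⁴ = 7.69e-11 GeV⁴.
Result: 7.69e-11 × 2.10e37 = 1.61e27 Pa.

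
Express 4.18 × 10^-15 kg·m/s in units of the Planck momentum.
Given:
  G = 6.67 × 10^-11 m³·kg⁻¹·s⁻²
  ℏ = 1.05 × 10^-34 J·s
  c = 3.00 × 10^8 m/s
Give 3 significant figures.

Planck momentum: p_P = √(ℏc³/G) = 6.52 kg·m/s.
4.18 × 10^-15 / 6.52 = 6.41 × 10^-16

6.41 × 10^-16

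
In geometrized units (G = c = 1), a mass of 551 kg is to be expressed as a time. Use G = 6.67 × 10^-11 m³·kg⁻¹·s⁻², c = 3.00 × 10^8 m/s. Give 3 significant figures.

Mass → time via G/c³.
551 kg × (G/c³) = 1.36 × 10^-33 s

1.36 × 10^-33 s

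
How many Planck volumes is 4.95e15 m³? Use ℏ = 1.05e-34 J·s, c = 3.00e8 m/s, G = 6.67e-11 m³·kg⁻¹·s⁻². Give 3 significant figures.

Planck volume: V_P = (ℏG/c³)^(3/2) = 4.18e-105 m³.
4.95e15 / 4.18e-105 = 1.18e120

1.18e120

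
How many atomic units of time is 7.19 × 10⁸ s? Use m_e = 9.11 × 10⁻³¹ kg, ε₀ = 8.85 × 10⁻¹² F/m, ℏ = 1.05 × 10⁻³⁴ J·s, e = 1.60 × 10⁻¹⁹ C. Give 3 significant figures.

3.00 × 10²⁵

atomic unit of time: τ_au = (4πε₀)²ℏ³/(m_e e⁴) = 2.40 × 10⁻¹⁷ s.
7.19 × 10⁸ / 2.40 × 10⁻¹⁷ = 3.00 × 10²⁵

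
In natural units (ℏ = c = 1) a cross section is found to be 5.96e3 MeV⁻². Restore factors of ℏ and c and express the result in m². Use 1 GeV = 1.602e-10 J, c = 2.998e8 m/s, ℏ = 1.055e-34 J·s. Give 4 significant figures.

Area is [L]² = [E]⁻²·(ℏc)²; restore (ℏc)².
1 GeV⁻² → (ℏc)² × (1 GeV in J)⁻² = 3.898e-32 m².
Convert the energy scale: 5.96e3 MeV⁻² = 5.96e9 GeV⁻².
Result: 5.96e9 × 3.898e-32 = 2.323e-22 m².

2.323e-22 m²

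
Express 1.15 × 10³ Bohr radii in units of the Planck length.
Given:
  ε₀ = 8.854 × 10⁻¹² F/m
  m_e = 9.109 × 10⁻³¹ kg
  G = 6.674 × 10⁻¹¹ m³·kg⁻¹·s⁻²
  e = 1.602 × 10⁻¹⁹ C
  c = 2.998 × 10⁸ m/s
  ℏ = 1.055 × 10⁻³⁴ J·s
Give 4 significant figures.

Bohr radius: a₀ = 4πε₀ℏ²/(m_e e²) = 5.297 × 10⁻¹¹ m
Planck length: ℓ_P = √(ℏG/c³) = 1.616 × 10⁻³⁵ m
1.15 × 10³ × 5.297 × 10⁻¹¹ / 1.616 × 10⁻³⁵ = 3.769 × 10²⁷

3.769 × 10²⁷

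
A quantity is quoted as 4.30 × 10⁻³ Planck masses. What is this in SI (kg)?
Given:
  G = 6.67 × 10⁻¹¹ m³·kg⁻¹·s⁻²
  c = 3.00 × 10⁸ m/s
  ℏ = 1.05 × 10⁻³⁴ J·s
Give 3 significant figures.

9.34 × 10⁻¹¹ kg

One Planck mass: m_P = √(ℏc/G) = 2.17 × 10⁻⁸ kg.
4.30 × 10⁻³ × 2.17 × 10⁻⁸ kg = 9.34 × 10⁻¹¹ kg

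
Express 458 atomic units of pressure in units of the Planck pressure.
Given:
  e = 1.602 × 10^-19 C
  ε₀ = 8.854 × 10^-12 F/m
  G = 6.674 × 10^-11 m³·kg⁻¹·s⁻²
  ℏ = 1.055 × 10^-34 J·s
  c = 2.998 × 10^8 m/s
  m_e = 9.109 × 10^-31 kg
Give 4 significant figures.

atomic unit of pressure: P_au = E_h/a₀³ = m_e⁴e¹⁰/((4πε₀)⁵ℏ⁸) = 2.929 × 10^13 Pa
Planck pressure: p_P = c⁷/(ℏG²) = 4.632 × 10^113 Pa
458 × 2.929 × 10^13 / 4.632 × 10^113 = 2.896 × 10^-98

2.896 × 10^-98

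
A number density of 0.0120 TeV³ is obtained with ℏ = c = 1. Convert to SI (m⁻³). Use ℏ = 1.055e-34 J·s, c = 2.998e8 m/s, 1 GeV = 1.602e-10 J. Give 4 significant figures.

1.559e54 m⁻³

Number density is [L]⁻³ = [E]³/(ℏc)³.
1 GeV³ → 1/(ℏc)³ × (1 GeV in J)³ = 1.299e47 m⁻³.
Convert the energy scale: 0.0120 TeV³ = 1.20e7 GeV³.
Result: 1.20e7 × 1.299e47 = 1.559e54 m⁻³.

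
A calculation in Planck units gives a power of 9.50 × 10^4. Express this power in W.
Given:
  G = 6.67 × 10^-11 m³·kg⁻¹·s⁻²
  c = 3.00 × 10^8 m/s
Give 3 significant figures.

One Planck power: P_P = c⁵/G = 3.64 × 10^52 W.
9.50 × 10^4 × 3.64 × 10^52 W = 3.46 × 10^57 W

3.46 × 10^57 W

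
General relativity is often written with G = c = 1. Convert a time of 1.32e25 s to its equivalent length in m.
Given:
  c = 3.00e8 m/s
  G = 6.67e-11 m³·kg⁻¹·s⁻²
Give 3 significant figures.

Time → length via c.
1.32e25 s × (c) = 3.96e33 m

3.96e33 m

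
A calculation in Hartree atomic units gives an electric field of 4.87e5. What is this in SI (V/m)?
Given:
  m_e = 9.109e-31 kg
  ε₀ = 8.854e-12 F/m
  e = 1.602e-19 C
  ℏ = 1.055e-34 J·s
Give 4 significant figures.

2.499e17 V/m

One atomic unit of electric field: E_au = E_h/(e a₀) = m_e²e⁵/((4πε₀)³ℏ⁴) = 5.131e11 V/m.
4.87e5 × 5.131e11 V/m = 2.499e17 V/m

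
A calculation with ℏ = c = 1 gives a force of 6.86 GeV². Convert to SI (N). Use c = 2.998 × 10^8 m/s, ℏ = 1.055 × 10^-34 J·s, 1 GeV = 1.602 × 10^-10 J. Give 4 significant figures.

5.566 × 10^6 N

Force is [E]/[L] = [E]²/(ℏc); restore (ℏc)⁻¹.
1 GeV² → 1/(ℏc) × (1 GeV in J)² = 8.114 × 10^5 N.
Result: 6.86 × 8.114 × 10^5 = 5.566 × 10^6 N.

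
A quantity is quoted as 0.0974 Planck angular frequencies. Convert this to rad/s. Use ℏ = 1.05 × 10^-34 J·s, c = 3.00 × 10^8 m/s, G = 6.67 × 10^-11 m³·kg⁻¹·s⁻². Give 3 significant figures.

1.81 × 10^42 rad/s

One Planck angular frequency: ω_P = √(c⁵/(ℏG)) = 1.86 × 10^43 rad/s.
0.0974 × 1.86 × 10^43 rad/s = 1.81 × 10^42 rad/s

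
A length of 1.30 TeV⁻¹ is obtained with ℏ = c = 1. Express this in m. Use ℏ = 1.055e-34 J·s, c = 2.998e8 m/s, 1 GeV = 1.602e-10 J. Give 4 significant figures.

2.567e-19 m

A length is [E]⁻¹ in ℏ=c=1; restore one factor of ℏc.
1 GeV⁻¹ → ℏc × (1 GeV in J)⁻¹ = 1.974e-16 m.
Convert the energy scale: 1.30 TeV⁻¹ = 1.30e-3 GeV⁻¹.
Result: 1.30e-3 × 1.974e-16 = 2.567e-19 m.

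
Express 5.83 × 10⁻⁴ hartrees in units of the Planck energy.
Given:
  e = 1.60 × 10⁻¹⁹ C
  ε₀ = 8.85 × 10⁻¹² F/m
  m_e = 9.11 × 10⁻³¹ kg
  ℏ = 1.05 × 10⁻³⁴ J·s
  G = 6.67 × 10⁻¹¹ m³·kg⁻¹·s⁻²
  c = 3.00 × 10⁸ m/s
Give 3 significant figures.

1.31 × 10⁻³⁰

hartree: E_h = m_e e⁴/(4πε₀ℏ)² = 4.38 × 10⁻¹⁸ J
Planck energy: E_P = √(ℏc⁵/G) = 1.96 × 10⁹ J
5.83 × 10⁻⁴ × 4.38 × 10⁻¹⁸ / 1.96 × 10⁹ = 1.31 × 10⁻³⁰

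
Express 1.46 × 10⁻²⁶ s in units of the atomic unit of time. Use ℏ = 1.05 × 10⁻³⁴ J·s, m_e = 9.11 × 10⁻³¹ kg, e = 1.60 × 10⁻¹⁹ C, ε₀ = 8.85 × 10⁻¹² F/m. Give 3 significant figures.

6.09 × 10⁻¹⁰

atomic unit of time: τ_au = (4πε₀)²ℏ³/(m_e e⁴) = 2.40 × 10⁻¹⁷ s.
1.46 × 10⁻²⁶ / 2.40 × 10⁻¹⁷ = 6.09 × 10⁻¹⁰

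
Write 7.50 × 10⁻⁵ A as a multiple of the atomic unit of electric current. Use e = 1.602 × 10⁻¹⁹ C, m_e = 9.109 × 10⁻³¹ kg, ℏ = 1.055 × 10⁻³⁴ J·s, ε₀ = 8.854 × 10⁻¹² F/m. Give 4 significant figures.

0.01134

atomic unit of electric current: I_au = e E_h/ℏ = m_e e⁵/((4πε₀)²ℏ³) = 6.612 × 10⁻³ A.
7.50 × 10⁻⁵ / 6.612 × 10⁻³ = 0.01134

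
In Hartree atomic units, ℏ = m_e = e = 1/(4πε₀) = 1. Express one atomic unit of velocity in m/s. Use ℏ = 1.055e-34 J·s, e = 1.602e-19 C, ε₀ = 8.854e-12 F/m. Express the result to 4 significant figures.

From ℏ = m_e = e = 1/(4πε₀) = 1 the velocity scale is v_au = e²/(4πε₀ℏ).
  = 2.566e-38 / 1.174e-44
  = 2.186e6 m/s

2.186e6 m/s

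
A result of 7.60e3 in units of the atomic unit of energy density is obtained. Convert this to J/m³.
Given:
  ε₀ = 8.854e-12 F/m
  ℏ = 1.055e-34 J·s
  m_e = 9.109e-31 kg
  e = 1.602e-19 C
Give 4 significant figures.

2.226e17 J/m³

One atomic unit of energy density: u_au = E_h/a₀³ = m_e⁴e¹⁰/((4πε₀)⁵ℏ⁸) = 2.929e13 J/m³.
7.60e3 × 2.929e13 J/m³ = 2.226e17 J/m³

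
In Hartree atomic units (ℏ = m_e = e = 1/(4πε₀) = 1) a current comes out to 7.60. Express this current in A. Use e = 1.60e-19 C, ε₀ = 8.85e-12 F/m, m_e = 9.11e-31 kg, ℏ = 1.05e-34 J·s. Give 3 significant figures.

0.0507 A

One atomic unit of electric current: I_au = e E_h/ℏ = m_e e⁵/((4πε₀)²ℏ³) = 6.67e-3 A.
7.60 × 6.67e-3 A = 0.0507 A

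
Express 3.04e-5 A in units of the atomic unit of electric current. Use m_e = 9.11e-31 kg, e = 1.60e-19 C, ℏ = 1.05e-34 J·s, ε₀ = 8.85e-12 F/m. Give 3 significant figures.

4.56e-3

atomic unit of electric current: I_au = e E_h/ℏ = m_e e⁵/((4πε₀)²ℏ³) = 6.67e-3 A.
3.04e-5 / 6.67e-3 = 4.56e-3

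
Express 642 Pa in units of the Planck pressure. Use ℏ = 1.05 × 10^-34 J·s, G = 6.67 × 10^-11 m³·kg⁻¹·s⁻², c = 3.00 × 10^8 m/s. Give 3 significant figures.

Planck pressure: p_P = c⁷/(ℏG²) = 4.68 × 10^113 Pa.
642 / 4.68 × 10^113 = 1.37 × 10^-111

1.37 × 10^-111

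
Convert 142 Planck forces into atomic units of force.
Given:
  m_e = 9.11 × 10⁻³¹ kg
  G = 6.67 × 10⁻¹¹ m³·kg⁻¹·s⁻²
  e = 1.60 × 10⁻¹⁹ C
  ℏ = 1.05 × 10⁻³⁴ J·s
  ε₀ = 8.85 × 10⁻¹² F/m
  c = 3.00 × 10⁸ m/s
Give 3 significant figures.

2.07 × 10⁵³

Planck force: F_P = c⁴/G = 1.21 × 10⁴⁴ N
atomic unit of force: F_au = E_h/a₀ = m_e²e⁶/((4πε₀)³ℏ⁴) = 8.33 × 10⁻⁸ N
142 × 1.21 × 10⁴⁴ / 8.33 × 10⁻⁸ = 2.07 × 10⁵³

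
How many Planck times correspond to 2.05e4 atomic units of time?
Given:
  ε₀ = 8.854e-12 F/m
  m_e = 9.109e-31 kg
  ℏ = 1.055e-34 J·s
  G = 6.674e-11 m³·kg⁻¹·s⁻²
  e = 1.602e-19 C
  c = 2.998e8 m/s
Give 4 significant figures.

9.212e30

atomic unit of time: τ_au = (4πε₀)²ℏ³/(m_e e⁴) = 2.423e-17 s
Planck time: t_P = √(ℏG/c⁵) = 5.392e-44 s
2.05e4 × 2.423e-17 / 5.392e-44 = 9.212e30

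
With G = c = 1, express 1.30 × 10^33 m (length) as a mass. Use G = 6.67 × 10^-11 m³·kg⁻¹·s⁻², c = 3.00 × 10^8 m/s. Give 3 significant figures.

Length → mass via c²/G.
1.30 × 10^33 m × (c²/G) = 1.75 × 10^60 kg

1.75 × 10^60 kg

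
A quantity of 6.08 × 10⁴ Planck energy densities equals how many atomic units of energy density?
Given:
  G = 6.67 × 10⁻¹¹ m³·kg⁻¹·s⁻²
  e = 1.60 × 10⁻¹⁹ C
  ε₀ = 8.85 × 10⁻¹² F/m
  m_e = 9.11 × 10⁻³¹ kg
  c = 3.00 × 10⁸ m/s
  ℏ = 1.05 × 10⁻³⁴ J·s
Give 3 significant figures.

Planck energy density: u_P = c⁷/(ℏG²) = 4.68 × 10¹¹³ J/m³
atomic unit of energy density: u_au = E_h/a₀³ = m_e⁴e¹⁰/((4πε₀)⁵ℏ⁸) = 3.01 × 10¹³ J/m³
6.08 × 10⁴ × 4.68 × 10¹¹³ / 3.01 × 10¹³ = 9.45 × 10¹⁰⁴

9.45 × 10¹⁰⁴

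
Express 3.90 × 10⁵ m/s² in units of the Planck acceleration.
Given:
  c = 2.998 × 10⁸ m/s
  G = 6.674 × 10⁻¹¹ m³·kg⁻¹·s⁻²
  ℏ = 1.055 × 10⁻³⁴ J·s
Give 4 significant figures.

7.014 × 10⁻⁴⁷

Planck acceleration: a_P = √(c⁷/(ℏG)) = 5.560 × 10⁵¹ m/s².
3.90 × 10⁵ / 5.560 × 10⁵¹ = 7.014 × 10⁻⁴⁷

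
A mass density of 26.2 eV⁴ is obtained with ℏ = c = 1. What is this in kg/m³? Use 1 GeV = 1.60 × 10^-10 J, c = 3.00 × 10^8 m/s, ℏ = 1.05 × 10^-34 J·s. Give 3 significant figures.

Mass density is [E]/(c²[L]³) = [E]⁴/(ℏ³c⁵).
1 GeV⁴ → 1/(ℏ³c⁵) × (1 GeV in J)⁴ = 2.33 × 10^20 kg/m³.
Convert the energy scale: 26.2 eV⁴ = 2.62 × 10^-35 GeV⁴.
Result: 2.62 × 10^-35 × 2.33 × 10^20 = 6.10 × 10^-15 kg/m³.

6.10 × 10^-15 kg/m³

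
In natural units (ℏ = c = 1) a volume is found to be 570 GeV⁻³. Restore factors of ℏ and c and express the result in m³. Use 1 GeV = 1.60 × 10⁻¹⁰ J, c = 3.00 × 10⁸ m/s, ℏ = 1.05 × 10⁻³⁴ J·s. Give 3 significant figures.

Volume is [L]³ = [E]⁻³·(ℏc)³.
1 GeV⁻³ → (ℏc)³ × (1 GeV in J)⁻³ = 7.63 × 10⁻⁴⁸ m³.
Result: 570 × 7.63 × 10⁻⁴⁸ = 4.35 × 10⁻⁴⁵ m³.

4.35 × 10⁻⁴⁵ m³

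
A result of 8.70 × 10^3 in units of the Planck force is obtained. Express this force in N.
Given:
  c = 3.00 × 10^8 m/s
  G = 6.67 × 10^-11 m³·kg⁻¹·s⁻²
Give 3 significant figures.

1.06 × 10^48 N

One Planck force: F_P = c⁴/G = 1.21 × 10^44 N.
8.70 × 10^3 × 1.21 × 10^44 N = 1.06 × 10^48 N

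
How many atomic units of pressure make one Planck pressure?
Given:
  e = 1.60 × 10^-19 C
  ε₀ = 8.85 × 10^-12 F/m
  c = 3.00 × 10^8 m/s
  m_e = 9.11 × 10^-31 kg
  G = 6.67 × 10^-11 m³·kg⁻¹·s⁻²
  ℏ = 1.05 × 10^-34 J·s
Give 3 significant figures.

Planck pressure: p_P = c⁷/(ℏG²) = 4.68 × 10^113 Pa
atomic unit of pressure: P_au = E_h/a₀³ = m_e⁴e¹⁰/((4πε₀)⁵ℏ⁸) = 3.01 × 10^13 Pa
ratio = 4.68 × 10^113 / 3.01 × 10^13 = 1.55 × 10^100

1.55 × 10^100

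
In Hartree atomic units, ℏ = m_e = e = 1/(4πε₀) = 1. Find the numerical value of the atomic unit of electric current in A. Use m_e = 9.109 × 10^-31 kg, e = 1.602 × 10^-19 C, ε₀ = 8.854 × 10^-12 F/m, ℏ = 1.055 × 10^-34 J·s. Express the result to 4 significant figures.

6.612 × 10^-3 A

From ℏ = m_e = e = 1/(4πε₀) = 1 the current scale is I_au = e E_h/ℏ = m_e e⁵/((4πε₀)²ℏ³).
E_h = 4.354 × 10^-18 J
e·E_h/ℏ = 6.612 × 10^-3 A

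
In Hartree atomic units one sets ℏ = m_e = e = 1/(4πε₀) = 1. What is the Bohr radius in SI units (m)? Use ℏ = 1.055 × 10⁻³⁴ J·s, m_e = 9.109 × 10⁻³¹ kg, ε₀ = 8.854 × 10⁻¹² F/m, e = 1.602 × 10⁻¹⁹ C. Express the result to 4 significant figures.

a₀ = 4πε₀ℏ²/(m_e e²)
  = 1.238 × 10⁻⁷⁸ / 2.338 × 10⁻⁶⁸
  = 5.297 × 10⁻¹¹ m

5.297 × 10⁻¹¹ m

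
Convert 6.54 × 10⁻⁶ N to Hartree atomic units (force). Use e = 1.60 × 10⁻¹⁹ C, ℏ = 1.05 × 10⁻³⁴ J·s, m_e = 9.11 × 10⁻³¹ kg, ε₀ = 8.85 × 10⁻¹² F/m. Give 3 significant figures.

atomic unit of force: F_au = E_h/a₀ = m_e²e⁶/((4πε₀)³ℏ⁴) = 8.33 × 10⁻⁸ N.
6.54 × 10⁻⁶ / 8.33 × 10⁻⁸ = 78.5

78.5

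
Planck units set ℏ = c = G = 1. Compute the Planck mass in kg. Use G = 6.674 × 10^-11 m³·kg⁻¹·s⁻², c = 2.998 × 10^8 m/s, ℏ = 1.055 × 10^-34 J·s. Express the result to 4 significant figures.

2.177 × 10^-8 kg

The unique combination of the constants set to 1 with dimensions of mass is m_P = √(ℏc/G).
  = √(4.739 × 10^-16)
  = 2.177 × 10^-8 kg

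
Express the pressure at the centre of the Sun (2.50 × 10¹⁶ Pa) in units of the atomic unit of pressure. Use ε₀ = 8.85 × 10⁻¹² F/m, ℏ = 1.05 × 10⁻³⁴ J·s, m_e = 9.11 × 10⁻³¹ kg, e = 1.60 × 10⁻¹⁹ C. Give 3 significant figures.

atomic unit of pressure: P_au = E_h/a₀³ = m_e⁴e¹⁰/((4πε₀)⁵ℏ⁸) = 3.01 × 10¹³ Pa.
2.50 × 10¹⁶ / 3.01 × 10¹³ = 830

830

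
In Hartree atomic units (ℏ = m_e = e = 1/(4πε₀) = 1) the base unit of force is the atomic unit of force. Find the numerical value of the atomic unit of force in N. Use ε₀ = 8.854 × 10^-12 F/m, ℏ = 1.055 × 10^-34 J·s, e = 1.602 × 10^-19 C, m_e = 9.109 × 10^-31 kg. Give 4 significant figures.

8.220 × 10^-8 N

F_au = E_h/a₀ = m_e²e⁶/((4πε₀)³ℏ⁴)
E_h = 4.354 × 10^-18 J
a₀ = 5.297 × 10^-11 m
E_h/a₀ = 8.220 × 10^-8 N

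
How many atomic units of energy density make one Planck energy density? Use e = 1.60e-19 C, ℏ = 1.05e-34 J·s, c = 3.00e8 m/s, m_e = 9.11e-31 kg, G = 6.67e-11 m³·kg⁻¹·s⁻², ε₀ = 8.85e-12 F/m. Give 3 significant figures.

1.55e100

Planck energy density: u_P = c⁷/(ℏG²) = 4.68e113 J/m³
atomic unit of energy density: u_au = E_h/a₀³ = m_e⁴e¹⁰/((4πε₀)⁵ℏ⁸) = 3.01e13 J/m³
ratio = 4.68e113 / 3.01e13 = 1.55e100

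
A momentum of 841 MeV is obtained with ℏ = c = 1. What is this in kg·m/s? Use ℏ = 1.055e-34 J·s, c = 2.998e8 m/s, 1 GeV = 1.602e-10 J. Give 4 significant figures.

Momentum is [E]/c; divide by c.
1 GeV → 1/c × (1 GeV in J) = 5.344e-19 kg·m/s.
Convert the energy scale: 841 MeV = 0.841 GeV.
Result: 0.841 × 5.344e-19 = 4.494e-19 kg·m/s.

4.494e-19 kg·m/s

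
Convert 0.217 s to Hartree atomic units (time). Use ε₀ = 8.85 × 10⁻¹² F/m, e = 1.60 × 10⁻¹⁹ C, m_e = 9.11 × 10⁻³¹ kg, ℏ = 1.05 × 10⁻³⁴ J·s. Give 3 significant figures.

9.05 × 10¹⁵

atomic unit of time: τ_au = (4πε₀)²ℏ³/(m_e e⁴) = 2.40 × 10⁻¹⁷ s.
0.217 / 2.40 × 10⁻¹⁷ = 9.05 × 10¹⁵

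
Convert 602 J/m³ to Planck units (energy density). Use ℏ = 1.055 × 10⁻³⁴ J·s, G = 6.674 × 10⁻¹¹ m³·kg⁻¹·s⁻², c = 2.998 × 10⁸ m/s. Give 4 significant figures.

Planck energy density: u_P = c⁷/(ℏG²) = 4.632 × 10¹¹³ J/m³.
602 / 4.632 × 10¹¹³ = 1.300 × 10⁻¹¹¹

1.300 × 10⁻¹¹¹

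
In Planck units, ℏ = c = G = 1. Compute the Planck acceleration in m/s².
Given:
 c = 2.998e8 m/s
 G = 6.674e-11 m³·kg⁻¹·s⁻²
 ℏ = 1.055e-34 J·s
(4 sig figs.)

From ℏ = c = G = 1 the acceleration scale is a_P = √(c⁷/(ℏG)).
  = √(3.092e103)
  = 5.560e51 m/s²

5.560e51 m/s²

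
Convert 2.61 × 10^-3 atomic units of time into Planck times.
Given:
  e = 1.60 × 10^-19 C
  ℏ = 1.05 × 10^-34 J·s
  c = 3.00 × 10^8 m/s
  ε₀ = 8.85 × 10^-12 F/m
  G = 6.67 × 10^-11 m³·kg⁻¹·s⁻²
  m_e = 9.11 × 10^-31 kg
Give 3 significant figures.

1.17 × 10^24

atomic unit of time: τ_au = (4πε₀)²ℏ³/(m_e e⁴) = 2.40 × 10^-17 s
Planck time: t_P = √(ℏG/c⁵) = 5.37 × 10^-44 s
2.61 × 10^-3 × 2.40 × 10^-17 / 5.37 × 10^-44 = 1.17 × 10^24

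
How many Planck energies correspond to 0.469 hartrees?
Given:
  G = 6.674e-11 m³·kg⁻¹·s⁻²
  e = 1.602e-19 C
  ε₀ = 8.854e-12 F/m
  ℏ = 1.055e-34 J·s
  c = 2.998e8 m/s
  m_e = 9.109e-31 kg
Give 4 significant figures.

hartree: E_h = m_e e⁴/(4πε₀ℏ)² = 4.354e-18 J
Planck energy: E_P = √(ℏc⁵/G) = 1.957e9 J
0.469 × 4.354e-18 / 1.957e9 = 1.044e-27

1.044e-27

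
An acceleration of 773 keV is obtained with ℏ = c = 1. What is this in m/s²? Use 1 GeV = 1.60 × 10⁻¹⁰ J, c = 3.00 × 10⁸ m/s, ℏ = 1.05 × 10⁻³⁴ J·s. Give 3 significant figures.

3.53 × 10²⁹ m/s²

Acceleration is [L]/[T]² = c·[E]/ℏ.
1 GeV → c/ℏ × (1 GeV in J) = 4.57 × 10³² m/s².
Convert the energy scale: 773 keV = 7.73 × 10⁻⁴ GeV.
Result: 7.73 × 10⁻⁴ × 4.57 × 10³² = 3.53 × 10²⁹ m/s².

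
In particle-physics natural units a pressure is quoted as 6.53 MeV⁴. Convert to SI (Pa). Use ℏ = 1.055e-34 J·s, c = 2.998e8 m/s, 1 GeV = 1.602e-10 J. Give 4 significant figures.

1.359e26 Pa

Pressure is [E]/[L]³ = [E]⁴/(ℏc)³.
1 GeV⁴ → 1/(ℏc)³ × (1 GeV in J)⁴ = 2.082e37 Pa.
Convert the energy scale: 6.53 MeV⁴ = 6.53e-12 GeV⁴.
Result: 6.53e-12 × 2.082e37 = 1.359e26 Pa.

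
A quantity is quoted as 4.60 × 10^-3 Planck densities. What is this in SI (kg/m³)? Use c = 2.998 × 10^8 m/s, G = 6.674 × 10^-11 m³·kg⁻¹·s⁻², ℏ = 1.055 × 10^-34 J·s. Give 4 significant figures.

2.371 × 10^94 kg/m³

One Planck density: ρ_P = c⁵/(ℏG²) = 5.154 × 10^96 kg/m³.
4.60 × 10^-3 × 5.154 × 10^96 kg/m³ = 2.371 × 10^94 kg/m³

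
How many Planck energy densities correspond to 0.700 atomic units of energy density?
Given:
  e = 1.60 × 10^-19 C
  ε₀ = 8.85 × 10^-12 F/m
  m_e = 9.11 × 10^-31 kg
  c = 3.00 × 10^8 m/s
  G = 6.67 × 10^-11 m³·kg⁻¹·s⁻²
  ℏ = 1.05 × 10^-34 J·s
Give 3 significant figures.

atomic unit of energy density: u_au = E_h/a₀³ = m_e⁴e¹⁰/((4πε₀)⁵ℏ⁸) = 3.01 × 10^13 J/m³
Planck energy density: u_P = c⁷/(ℏG²) = 4.68 × 10^113 J/m³
0.700 × 3.01 × 10^13 / 4.68 × 10^113 = 4.50 × 10^-101

4.50 × 10^-101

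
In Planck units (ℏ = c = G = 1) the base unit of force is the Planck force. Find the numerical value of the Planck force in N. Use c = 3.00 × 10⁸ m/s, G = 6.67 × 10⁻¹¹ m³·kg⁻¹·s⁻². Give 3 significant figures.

F_P = c⁴/G
  = 8.10 × 10³³ / 6.67 × 10⁻¹¹
  = 1.21 × 10⁴⁴ N

1.21 × 10⁴⁴ N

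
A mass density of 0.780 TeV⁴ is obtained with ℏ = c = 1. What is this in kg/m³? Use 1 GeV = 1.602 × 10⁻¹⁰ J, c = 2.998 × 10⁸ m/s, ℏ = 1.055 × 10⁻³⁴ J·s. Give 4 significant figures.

Mass density is [E]/(c²[L]³) = [E]⁴/(ℏ³c⁵).
1 GeV⁴ → 1/(ℏ³c⁵) × (1 GeV in J)⁴ = 2.316 × 10²⁰ kg/m³.
Convert the energy scale: 0.780 TeV⁴ = 7.80 × 10¹¹ GeV⁴.
Result: 7.80 × 10¹¹ × 2.316 × 10²⁰ = 1.806 × 10³² kg/m³.

1.806 × 10³² kg/m³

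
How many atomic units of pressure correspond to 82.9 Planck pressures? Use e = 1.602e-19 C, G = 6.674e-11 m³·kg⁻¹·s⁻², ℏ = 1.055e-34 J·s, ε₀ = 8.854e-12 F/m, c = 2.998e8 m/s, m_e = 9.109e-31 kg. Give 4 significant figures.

1.311e102

Planck pressure: p_P = c⁷/(ℏG²) = 4.632e113 Pa
atomic unit of pressure: P_au = E_h/a₀³ = m_e⁴e¹⁰/((4πε₀)⁵ℏ⁸) = 2.929e13 Pa
82.9 × 4.632e113 / 2.929e13 = 1.311e102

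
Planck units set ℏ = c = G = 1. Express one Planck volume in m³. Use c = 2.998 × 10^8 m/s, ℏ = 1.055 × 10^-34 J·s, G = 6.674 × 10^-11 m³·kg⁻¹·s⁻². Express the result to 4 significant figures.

The unique combination of the constants set to 1 with dimensions of volume is V_P = (ℏG/c³)^(3/2).
  = √(1.784 × 10^-209)
  = 4.224 × 10^-105 m³

4.224 × 10^-105 m³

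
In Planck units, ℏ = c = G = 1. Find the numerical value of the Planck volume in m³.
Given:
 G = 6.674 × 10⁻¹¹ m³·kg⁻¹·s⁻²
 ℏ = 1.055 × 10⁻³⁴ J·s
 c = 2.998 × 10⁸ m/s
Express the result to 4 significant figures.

Dimensional analysis gives V_P = (ℏG/c³)^(3/2).
  = √(1.784 × 10⁻²⁰⁹)
  = 4.224 × 10⁻¹⁰⁵ m³

4.224 × 10⁻¹⁰⁵ m³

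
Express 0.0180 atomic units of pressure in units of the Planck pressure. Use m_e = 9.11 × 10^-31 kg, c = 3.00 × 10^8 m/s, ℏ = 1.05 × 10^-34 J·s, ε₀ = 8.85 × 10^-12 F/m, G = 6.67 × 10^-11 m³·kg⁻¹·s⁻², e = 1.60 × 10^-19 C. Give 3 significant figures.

1.16 × 10^-102

atomic unit of pressure: P_au = E_h/a₀³ = m_e⁴e¹⁰/((4πε₀)⁵ℏ⁸) = 3.01 × 10^13 Pa
Planck pressure: p_P = c⁷/(ℏG²) = 4.68 × 10^113 Pa
0.0180 × 3.01 × 10^13 / 4.68 × 10^113 = 1.16 × 10^-102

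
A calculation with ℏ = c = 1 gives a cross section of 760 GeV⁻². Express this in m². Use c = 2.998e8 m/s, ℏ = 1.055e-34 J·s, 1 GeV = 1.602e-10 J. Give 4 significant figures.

Area is [L]² = [E]⁻²·(ℏc)²; restore (ℏc)².
1 GeV⁻² → (ℏc)² × (1 GeV in J)⁻² = 3.898e-32 m².
Result: 760 × 3.898e-32 = 2.962e-29 m².

2.962e-29 m²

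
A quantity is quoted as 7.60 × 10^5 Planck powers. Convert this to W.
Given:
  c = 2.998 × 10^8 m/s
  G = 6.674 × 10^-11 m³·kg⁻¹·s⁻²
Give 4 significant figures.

2.758 × 10^58 W

One Planck power: P_P = c⁵/G = 3.629 × 10^52 W.
7.60 × 10^5 × 3.629 × 10^52 W = 2.758 × 10^58 W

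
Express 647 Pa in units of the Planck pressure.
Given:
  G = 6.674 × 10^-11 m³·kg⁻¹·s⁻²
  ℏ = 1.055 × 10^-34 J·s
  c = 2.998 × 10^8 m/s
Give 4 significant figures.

1.397 × 10^-111

Planck pressure: p_P = c⁷/(ℏG²) = 4.632 × 10^113 Pa.
647 / 4.632 × 10^113 = 1.397 × 10^-111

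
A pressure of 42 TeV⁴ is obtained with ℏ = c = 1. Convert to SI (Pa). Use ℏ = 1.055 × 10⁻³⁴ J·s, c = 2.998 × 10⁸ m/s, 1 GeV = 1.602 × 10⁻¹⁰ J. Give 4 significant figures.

8.743 × 10⁵⁰ Pa

Pressure is [E]/[L]³ = [E]⁴/(ℏc)³.
1 GeV⁴ → 1/(ℏc)³ × (1 GeV in J)⁴ = 2.082 × 10³⁷ Pa.
Convert the energy scale: 42 TeV⁴ = 4.20 × 10¹³ GeV⁴.
Result: 4.20 × 10¹³ × 2.082 × 10³⁷ = 8.743 × 10⁵⁰ Pa.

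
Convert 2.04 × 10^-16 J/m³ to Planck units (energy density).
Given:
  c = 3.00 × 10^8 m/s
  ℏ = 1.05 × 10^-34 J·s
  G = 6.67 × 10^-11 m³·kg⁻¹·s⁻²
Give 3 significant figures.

Planck energy density: u_P = c⁷/(ℏG²) = 4.68 × 10^113 J/m³.
2.04 × 10^-16 / 4.68 × 10^113 = 4.36 × 10^-130

4.36 × 10^-130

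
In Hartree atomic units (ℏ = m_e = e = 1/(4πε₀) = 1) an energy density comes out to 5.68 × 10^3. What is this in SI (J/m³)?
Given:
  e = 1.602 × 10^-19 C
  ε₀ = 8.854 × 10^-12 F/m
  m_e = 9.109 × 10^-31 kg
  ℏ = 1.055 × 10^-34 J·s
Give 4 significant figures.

One atomic unit of energy density: u_au = E_h/a₀³ = m_e⁴e¹⁰/((4πε₀)⁵ℏ⁸) = 2.929 × 10^13 J/m³.
5.68 × 10^3 × 2.929 × 10^13 J/m³ = 1.664 × 10^17 J/m³

1.664 × 10^17 J/m³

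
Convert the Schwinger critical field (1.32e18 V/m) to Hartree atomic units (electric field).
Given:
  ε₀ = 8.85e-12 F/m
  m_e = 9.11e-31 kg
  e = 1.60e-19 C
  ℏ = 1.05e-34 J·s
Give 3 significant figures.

2.54e6

atomic unit of electric field: E_au = E_h/(e a₀) = m_e²e⁵/((4πε₀)³ℏ⁴) = 5.20e11 V/m.
1.32e18 / 5.20e11 = 2.54e6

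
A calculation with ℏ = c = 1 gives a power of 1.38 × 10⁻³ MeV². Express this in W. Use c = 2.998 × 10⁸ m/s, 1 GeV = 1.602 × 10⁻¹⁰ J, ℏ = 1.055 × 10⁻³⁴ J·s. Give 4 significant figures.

3.357 × 10⁵ W

Power is [E]/[T] = [E]²/ℏ.
1 GeV² → 1/ℏ × (1 GeV in J)² = 2.433 × 10¹⁴ W.
Convert the energy scale: 1.38 × 10⁻³ MeV² = 1.38 × 10⁻⁹ GeV².
Result: 1.38 × 10⁻⁹ × 2.433 × 10¹⁴ = 3.357 × 10⁵ W.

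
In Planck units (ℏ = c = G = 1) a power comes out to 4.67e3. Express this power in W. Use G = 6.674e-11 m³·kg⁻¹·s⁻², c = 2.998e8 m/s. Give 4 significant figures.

1.695e56 W

One Planck power: P_P = c⁵/G = 3.629e52 W.
4.67e3 × 3.629e52 W = 1.695e56 W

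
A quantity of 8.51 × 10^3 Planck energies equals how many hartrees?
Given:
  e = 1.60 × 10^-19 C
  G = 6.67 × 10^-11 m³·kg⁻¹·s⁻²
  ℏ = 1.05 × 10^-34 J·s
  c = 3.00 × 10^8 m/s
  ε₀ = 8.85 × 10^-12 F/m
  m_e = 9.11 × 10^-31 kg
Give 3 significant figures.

3.80 × 10^30

Planck energy: E_P = √(ℏc⁵/G) = 1.96 × 10^9 J
hartree: E_h = m_e e⁴/(4πε₀ℏ)² = 4.38 × 10^-18 J
8.51 × 10^3 × 1.96 × 10^9 / 4.38 × 10^-18 = 3.80 × 10^30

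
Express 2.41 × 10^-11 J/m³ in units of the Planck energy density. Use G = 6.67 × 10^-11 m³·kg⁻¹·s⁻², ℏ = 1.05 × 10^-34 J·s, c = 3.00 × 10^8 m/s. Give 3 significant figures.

Planck energy density: u_P = c⁷/(ℏG²) = 4.68 × 10^113 J/m³.
2.41 × 10^-11 / 4.68 × 10^113 = 5.15 × 10^-125

5.15 × 10^-125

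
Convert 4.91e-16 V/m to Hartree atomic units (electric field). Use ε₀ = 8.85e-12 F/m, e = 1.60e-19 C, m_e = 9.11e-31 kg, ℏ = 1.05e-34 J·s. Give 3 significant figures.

atomic unit of electric field: E_au = E_h/(e a₀) = m_e²e⁵/((4πε₀)³ℏ⁴) = 5.20e11 V/m.
4.91e-16 / 5.20e11 = 9.43e-28

9.43e-28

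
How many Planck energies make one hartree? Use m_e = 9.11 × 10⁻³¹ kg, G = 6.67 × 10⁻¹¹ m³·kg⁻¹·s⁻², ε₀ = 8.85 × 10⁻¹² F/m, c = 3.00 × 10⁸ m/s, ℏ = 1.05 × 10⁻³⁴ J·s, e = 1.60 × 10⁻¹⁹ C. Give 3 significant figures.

2.24 × 10⁻²⁷

hartree: E_h = m_e e⁴/(4πε₀ℏ)² = 4.38 × 10⁻¹⁸ J
Planck energy: E_P = √(ℏc⁵/G) = 1.96 × 10⁹ J
ratio = 4.38 × 10⁻¹⁸ / 1.96 × 10⁹ = 2.24 × 10⁻²⁷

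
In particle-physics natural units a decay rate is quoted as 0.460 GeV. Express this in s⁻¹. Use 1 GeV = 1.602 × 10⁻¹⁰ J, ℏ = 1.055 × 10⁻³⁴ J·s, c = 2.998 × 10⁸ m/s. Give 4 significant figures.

A rate is [E]/ℏ; divide by ℏ.
1 GeV → 1/ℏ × (1 GeV in J) = 1.518 × 10²⁴ s⁻¹.
Result: 0.460 × 1.518 × 10²⁴ = 6.985 × 10²³ s⁻¹.

6.985 × 10²³ s⁻¹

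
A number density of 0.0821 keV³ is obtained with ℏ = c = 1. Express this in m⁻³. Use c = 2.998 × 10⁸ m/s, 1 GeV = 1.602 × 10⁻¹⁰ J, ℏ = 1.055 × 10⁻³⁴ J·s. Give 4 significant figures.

Number density is [L]⁻³ = [E]³/(ℏc)³.
1 GeV³ → 1/(ℏc)³ × (1 GeV in J)³ = 1.299 × 10⁴⁷ m⁻³.
Convert the energy scale: 0.0821 keV³ = 8.21 × 10⁻²⁰ GeV³.
Result: 8.21 × 10⁻²⁰ × 1.299 × 10⁴⁷ = 1.067 × 10²⁸ m⁻³.

1.067 × 10²⁸ m⁻³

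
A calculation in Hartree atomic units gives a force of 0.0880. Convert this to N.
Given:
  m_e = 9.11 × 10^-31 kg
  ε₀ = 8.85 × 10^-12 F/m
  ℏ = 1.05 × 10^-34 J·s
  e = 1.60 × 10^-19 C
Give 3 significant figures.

7.33 × 10^-9 N

One atomic unit of force: F_au = E_h/a₀ = m_e²e⁶/((4πε₀)³ℏ⁴) = 8.33 × 10^-8 N.
0.0880 × 8.33 × 10^-8 N = 7.33 × 10^-9 N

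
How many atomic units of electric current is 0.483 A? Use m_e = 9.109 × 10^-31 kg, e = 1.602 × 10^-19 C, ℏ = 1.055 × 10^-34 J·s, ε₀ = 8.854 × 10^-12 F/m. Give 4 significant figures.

atomic unit of electric current: I_au = e E_h/ℏ = m_e e⁵/((4πε₀)²ℏ³) = 6.612 × 10^-3 A.
0.483 / 6.612 × 10^-3 = 73.05

73.05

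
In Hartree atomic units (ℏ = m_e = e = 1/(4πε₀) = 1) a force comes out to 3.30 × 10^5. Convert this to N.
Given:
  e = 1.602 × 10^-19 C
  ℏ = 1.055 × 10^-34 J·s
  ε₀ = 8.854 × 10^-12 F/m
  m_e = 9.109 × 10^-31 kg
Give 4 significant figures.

One atomic unit of force: F_au = E_h/a₀ = m_e²e⁶/((4πε₀)³ℏ⁴) = 8.220 × 10^-8 N.
3.30 × 10^5 × 8.220 × 10^-8 N = 0.02713 N

0.02713 N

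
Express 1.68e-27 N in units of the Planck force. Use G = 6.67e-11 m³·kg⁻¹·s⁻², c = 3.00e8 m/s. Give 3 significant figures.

Planck force: F_P = c⁴/G = 1.21e44 N.
1.68e-27 / 1.21e44 = 1.38e-71

1.38e-71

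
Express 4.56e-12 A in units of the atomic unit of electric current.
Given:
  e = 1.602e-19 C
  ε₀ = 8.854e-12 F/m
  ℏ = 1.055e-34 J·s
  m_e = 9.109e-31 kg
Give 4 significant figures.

6.897e-10

atomic unit of electric current: I_au = e E_h/ℏ = m_e e⁵/((4πε₀)²ℏ³) = 6.612e-3 A.
4.56e-12 / 6.612e-3 = 6.897e-10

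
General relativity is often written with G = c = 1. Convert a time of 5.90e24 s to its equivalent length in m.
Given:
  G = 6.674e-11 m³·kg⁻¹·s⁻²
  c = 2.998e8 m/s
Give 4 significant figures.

Time → length via c.
5.90e24 s × (c) = 1.769e33 m

1.769e33 m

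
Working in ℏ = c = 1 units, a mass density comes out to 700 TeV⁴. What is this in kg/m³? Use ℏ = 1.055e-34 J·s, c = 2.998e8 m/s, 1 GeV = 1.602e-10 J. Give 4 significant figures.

Mass density is [E]/(c²[L]³) = [E]⁴/(ℏ³c⁵).
1 GeV⁴ → 1/(ℏ³c⁵) × (1 GeV in J)⁴ = 2.316e20 kg/m³.
Convert the energy scale: 700 TeV⁴ = 7.00e14 GeV⁴.
Result: 7.00e14 × 2.316e20 = 1.621e35 kg/m³.

1.621e35 kg/m³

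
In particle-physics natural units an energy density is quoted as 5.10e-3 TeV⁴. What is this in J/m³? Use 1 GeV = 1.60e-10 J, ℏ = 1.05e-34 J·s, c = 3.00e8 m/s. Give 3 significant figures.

[E]/[L]³ = [E]⁴/(ℏc)³; restore (ℏc)⁻³.
1 GeV⁴ → 1/(ℏc)³ × (1 GeV in J)⁴ = 2.10e37 J/m³.
Convert the energy scale: 5.10e-3 TeV⁴ = 5.10e9 GeV⁴.
Result: 5.10e9 × 2.10e37 = 1.07e47 J/m³.

1.07e47 J/m³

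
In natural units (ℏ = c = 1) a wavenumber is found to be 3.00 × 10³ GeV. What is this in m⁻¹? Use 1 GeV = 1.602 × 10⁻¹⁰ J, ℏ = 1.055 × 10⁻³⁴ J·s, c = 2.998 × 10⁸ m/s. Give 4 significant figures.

Inverse length is [E]/(ℏc).
1 GeV → 1/(ℏc) × (1 GeV in J) = 5.065 × 10¹⁵ m⁻¹.
Result: 3.00 × 10³ × 5.065 × 10¹⁵ = 1.519 × 10¹⁹ m⁻¹.

1.519 × 10¹⁹ m⁻¹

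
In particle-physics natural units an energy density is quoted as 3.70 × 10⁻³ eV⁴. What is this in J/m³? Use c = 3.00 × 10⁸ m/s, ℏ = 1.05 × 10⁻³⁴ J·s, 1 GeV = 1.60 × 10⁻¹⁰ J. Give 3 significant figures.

[E]/[L]³ = [E]⁴/(ℏc)³; restore (ℏc)⁻³.
1 GeV⁴ → 1/(ℏc)³ × (1 GeV in J)⁴ = 2.10 × 10³⁷ J/m³.
Convert the energy scale: 3.70 × 10⁻³ eV⁴ = 3.70 × 10⁻³⁹ GeV⁴.
Result: 3.70 × 10⁻³⁹ × 2.10 × 10³⁷ = 0.0776 J/m³.

0.0776 J/m³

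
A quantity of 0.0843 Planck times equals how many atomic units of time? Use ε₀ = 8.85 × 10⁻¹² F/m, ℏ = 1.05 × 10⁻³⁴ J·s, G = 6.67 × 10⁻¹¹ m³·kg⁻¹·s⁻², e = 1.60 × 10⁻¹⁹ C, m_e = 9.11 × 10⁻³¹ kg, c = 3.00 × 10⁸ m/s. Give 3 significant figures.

Planck time: t_P = √(ℏG/c⁵) = 5.37 × 10⁻⁴⁴ s
atomic unit of time: τ_au = (4πε₀)²ℏ³/(m_e e⁴) = 2.40 × 10⁻¹⁷ s
0.0843 × 5.37 × 10⁻⁴⁴ / 2.40 × 10⁻¹⁷ = 1.89 × 10⁻²⁸

1.89 × 10⁻²⁸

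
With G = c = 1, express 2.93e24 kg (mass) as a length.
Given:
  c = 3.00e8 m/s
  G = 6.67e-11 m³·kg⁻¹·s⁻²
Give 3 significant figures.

In G = c = 1 units mass has dimensions of length; the conversion factor is G/c².
2.93e24 kg × (G/c²) = 2.17e-3 m

2.17e-3 m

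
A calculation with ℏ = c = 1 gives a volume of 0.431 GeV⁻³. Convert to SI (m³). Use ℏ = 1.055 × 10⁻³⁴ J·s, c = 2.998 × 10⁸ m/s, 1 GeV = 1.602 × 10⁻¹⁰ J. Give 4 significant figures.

Volume is [L]³ = [E]⁻³·(ℏc)³.
1 GeV⁻³ → (ℏc)³ × (1 GeV in J)⁻³ = 7.696 × 10⁻⁴⁸ m³.
Result: 0.431 × 7.696 × 10⁻⁴⁸ = 3.317 × 10⁻⁴⁸ m³.

3.317 × 10⁻⁴⁸ m³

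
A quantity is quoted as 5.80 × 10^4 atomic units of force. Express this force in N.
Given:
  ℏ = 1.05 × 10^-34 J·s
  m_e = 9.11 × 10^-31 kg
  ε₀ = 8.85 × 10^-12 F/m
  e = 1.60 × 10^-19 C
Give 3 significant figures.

One atomic unit of force: F_au = E_h/a₀ = m_e²e⁶/((4πε₀)³ℏ⁴) = 8.33 × 10^-8 N.
5.80 × 10^4 × 8.33 × 10^-8 N = 4.83 × 10^-3 N

4.83 × 10^-3 N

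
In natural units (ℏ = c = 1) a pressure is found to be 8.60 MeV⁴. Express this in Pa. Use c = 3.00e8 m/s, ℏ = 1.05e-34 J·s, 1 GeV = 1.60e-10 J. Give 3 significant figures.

Pressure is [E]/[L]³ = [E]⁴/(ℏc)³.
1 GeV⁴ → 1/(ℏc)³ × (1 GeV in J)⁴ = 2.10e37 Pa.
Convert the energy scale: 8.60 MeV⁴ = 8.60e-12 GeV⁴.
Result: 8.60e-12 × 2.10e37 = 1.80e26 Pa.

1.80e26 Pa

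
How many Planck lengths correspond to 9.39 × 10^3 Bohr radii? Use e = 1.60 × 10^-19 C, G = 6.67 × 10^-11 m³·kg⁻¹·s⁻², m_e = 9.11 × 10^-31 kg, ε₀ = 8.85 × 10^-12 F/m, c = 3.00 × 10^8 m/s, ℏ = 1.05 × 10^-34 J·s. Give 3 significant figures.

Bohr radius: a₀ = 4πε₀ℏ²/(m_e e²) = 5.26 × 10^-11 m
Planck length: ℓ_P = √(ℏG/c³) = 1.61 × 10^-35 m
9.39 × 10^3 × 5.26 × 10^-11 / 1.61 × 10^-35 = 3.07 × 10^28

3.07 × 10^28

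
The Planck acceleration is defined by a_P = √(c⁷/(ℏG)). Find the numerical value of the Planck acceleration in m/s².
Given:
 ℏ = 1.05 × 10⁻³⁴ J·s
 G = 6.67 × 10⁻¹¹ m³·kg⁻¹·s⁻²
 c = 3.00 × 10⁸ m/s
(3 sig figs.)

5.59 × 10⁵¹ m/s²

a_P = √(c⁷/(ℏG))
  = √(3.12 × 10¹⁰³)
  = 5.59 × 10⁵¹ m/s²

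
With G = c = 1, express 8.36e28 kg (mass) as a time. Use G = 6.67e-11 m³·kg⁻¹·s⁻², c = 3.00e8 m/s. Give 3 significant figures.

Mass → time via G/c³.
8.36e28 kg × (G/c³) = 2.07e-7 s

2.07e-7 s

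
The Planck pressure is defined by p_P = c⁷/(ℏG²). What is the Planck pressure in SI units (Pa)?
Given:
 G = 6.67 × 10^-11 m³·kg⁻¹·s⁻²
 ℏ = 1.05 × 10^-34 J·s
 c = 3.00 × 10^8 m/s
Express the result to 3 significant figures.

4.68 × 10^113 Pa

p_P = c⁷/(ℏG²)
  = 2.19 × 10^59 / 4.67 × 10^-55
  = 4.68 × 10^113 Pa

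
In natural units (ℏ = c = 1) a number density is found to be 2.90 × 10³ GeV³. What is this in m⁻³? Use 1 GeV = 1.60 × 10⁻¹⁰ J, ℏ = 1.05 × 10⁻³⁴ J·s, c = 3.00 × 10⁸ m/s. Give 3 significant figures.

3.80 × 10⁵⁰ m⁻³

Number density is [L]⁻³ = [E]³/(ℏc)³.
1 GeV³ → 1/(ℏc)³ × (1 GeV in J)³ = 1.31 × 10⁴⁷ m⁻³.
Result: 2.90 × 10³ × 1.31 × 10⁴⁷ = 3.80 × 10⁵⁰ m⁻³.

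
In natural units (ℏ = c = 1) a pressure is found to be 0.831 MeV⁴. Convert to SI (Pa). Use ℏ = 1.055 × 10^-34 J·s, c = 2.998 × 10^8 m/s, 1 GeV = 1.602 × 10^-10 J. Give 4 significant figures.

Pressure is [E]/[L]³ = [E]⁴/(ℏc)³.
1 GeV⁴ → 1/(ℏc)³ × (1 GeV in J)⁴ = 2.082 × 10^37 Pa.
Convert the energy scale: 0.831 MeV⁴ = 8.31 × 10^-13 GeV⁴.
Result: 8.31 × 10^-13 × 2.082 × 10^37 = 1.730 × 10^25 Pa.

1.730 × 10^25 Pa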